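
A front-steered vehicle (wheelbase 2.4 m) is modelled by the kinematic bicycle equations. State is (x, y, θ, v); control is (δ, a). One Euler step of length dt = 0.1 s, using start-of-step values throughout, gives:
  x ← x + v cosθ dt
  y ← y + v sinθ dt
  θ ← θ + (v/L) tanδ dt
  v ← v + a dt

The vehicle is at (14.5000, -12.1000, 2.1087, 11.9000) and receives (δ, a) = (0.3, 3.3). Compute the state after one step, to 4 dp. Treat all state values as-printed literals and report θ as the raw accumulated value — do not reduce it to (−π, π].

(13.8903, -11.0780, 2.2621, 12.2300)

x' = 14.5000 + 11.9000·cos(2.1087)·0.1 = 13.8903
y' = -12.1000 + 11.9000·sin(2.1087)·0.1 = -11.0780
θ' = 2.1087 + (11.9000/2.4)·tan(0.3)·0.1 = 2.2621
v' = 11.9000 + 3.3000·0.1 = 12.2300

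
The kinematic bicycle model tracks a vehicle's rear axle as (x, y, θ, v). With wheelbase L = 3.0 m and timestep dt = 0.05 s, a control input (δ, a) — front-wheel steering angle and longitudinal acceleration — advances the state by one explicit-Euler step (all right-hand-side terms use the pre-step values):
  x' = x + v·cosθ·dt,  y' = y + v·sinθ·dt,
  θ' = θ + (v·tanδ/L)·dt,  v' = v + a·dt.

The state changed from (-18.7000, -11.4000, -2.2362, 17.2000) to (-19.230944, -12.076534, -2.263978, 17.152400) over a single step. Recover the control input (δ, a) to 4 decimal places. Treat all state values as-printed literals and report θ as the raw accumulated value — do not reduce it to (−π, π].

δ = -0.0966, a = -0.9520

a = (v'−v)/dt = (-0.047600)/0.05 = -0.9520
Δθ = θ'−θ = -0.027778;  (v·dt/L) = 17.2000·0.05/3.0 = 0.286667
tan δ = Δθ·L/(v·dt) = -0.096900  →  δ = -0.0966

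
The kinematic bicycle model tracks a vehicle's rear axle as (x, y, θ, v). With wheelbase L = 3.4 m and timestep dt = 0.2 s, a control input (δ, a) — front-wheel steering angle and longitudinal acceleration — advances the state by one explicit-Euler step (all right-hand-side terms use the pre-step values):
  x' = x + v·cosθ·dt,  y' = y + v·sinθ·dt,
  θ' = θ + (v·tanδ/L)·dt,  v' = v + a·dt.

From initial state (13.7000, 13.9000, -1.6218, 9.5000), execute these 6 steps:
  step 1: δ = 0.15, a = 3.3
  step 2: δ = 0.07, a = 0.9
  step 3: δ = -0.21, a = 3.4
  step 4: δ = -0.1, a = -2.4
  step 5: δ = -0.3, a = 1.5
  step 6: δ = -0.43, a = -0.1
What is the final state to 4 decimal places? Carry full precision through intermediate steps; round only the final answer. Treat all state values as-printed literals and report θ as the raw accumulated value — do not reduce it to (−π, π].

(12.7926, 1.5518, -2.1743, 10.8200)

after step 1 (δ=0.15, a=3.3): (13.603135, 12.002471, -1.537342, 10.160000)
after step 2 (δ=0.07, a=0.9): (13.671101, 9.971608, -1.495438, 10.340000)
after step 3 (δ=-0.21, a=3.4): (13.826794, 7.909477, -1.625079, 11.020000)
after step 4 (δ=-0.1, a=-2.4): (13.707214, 5.708723, -1.690120, 10.540000)
after step 5 (δ=-0.3, a=1.5): (13.456277, 3.615712, -1.881908, 10.840000)
after step 6 (δ=-0.43, a=-0.1): (12.792615, 1.551790, -2.174346, 10.820000)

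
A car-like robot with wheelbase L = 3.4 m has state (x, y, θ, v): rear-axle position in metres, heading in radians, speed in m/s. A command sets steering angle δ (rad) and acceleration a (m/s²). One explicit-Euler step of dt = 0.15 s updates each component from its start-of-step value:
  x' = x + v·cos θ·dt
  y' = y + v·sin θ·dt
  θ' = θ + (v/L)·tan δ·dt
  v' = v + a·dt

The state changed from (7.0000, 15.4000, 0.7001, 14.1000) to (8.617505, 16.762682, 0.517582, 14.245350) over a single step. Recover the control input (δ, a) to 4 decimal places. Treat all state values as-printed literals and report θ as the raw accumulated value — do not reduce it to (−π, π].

a = (v'−v)/dt = (0.145350)/0.15 = 0.9690
Δθ = θ'−θ = -0.182518;  (v·dt/L) = 14.1000·0.15/3.4 = 0.622059
tan δ = Δθ·L/(v·dt) = -0.293410  →  δ = -0.2854

δ = -0.2854, a = 0.9690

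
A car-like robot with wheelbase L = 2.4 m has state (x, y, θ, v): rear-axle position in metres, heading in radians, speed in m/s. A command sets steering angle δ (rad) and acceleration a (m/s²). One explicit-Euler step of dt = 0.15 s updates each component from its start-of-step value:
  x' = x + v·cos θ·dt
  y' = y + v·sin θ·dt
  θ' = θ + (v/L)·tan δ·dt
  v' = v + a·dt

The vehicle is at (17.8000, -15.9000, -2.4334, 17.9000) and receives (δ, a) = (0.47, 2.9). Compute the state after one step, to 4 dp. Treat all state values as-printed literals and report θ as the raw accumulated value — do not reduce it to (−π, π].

(15.7606, -17.6465, -1.8651, 18.3350)

x' = 17.8000 + 17.9000·cos(-2.4334)·0.15 = 15.7606
y' = -15.9000 + 17.9000·sin(-2.4334)·0.15 = -17.6465
θ' = -2.4334 + (17.9000/2.4)·tan(0.47)·0.15 = -1.8651
v' = 17.9000 + 2.9000·0.15 = 18.3350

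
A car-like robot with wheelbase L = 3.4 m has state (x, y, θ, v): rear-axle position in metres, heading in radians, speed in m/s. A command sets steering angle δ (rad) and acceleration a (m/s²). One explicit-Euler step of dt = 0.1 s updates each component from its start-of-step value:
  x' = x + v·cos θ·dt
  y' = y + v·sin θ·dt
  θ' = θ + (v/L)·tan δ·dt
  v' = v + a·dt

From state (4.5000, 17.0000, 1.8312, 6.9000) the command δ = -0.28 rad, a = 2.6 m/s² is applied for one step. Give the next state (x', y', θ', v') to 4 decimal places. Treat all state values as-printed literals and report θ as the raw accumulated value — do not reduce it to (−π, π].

(4.3223, 17.6667, 1.7728, 7.1600)

x' = 4.5000 + 6.9000·cos(1.8312)·0.1 = 4.3223
y' = 17.0000 + 6.9000·sin(1.8312)·0.1 = 17.6667
θ' = 1.8312 + (6.9000/3.4)·tan(-0.28)·0.1 = 1.7728
v' = 6.9000 + 2.6000·0.1 = 7.1600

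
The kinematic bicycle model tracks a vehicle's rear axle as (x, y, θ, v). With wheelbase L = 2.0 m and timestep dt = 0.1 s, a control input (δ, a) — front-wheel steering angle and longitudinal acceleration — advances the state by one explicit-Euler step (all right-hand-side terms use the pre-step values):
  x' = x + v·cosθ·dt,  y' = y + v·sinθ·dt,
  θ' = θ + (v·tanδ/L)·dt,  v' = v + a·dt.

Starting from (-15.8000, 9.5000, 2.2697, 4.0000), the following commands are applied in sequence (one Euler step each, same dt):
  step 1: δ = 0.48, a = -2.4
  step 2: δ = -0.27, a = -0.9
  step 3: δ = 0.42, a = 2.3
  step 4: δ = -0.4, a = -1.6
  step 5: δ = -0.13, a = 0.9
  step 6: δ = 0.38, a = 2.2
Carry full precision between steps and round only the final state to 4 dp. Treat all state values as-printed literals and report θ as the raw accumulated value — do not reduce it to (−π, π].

(-17.3762, 11.1579, 2.3733, 4.0500)

after step 1 (δ=0.48, a=-2.4): (-16.057352, 9.806219, 2.373822, 3.760000)
after step 2 (δ=-0.27, a=-0.9): (-16.327869, 10.067364, 2.321792, 3.670000)
after step 3 (δ=0.42, a=2.3): (-16.578297, 10.335644, 2.403738, 3.900000)
after step 4 (δ=-0.4, a=-1.6): (-16.866864, 10.597998, 2.321293, 3.740000)
after step 5 (δ=-0.13, a=0.9): (-17.121932, 10.871523, 2.296845, 3.830000)
after step 6 (δ=0.38, a=2.2): (-17.376214, 11.157932, 2.373333, 4.050000)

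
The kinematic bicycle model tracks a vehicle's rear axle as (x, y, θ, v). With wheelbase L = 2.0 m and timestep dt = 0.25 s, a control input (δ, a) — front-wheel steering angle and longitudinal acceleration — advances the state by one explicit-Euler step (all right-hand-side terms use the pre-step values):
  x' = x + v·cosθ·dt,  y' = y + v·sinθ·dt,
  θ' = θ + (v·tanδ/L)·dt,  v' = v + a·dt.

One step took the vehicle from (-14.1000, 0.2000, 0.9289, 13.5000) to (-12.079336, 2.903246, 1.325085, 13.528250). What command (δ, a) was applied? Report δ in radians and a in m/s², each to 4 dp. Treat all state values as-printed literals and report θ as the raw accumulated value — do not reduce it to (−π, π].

δ = 0.2306, a = 0.1130

a = (v'−v)/dt = (0.028250)/0.25 = 0.1130
Δθ = θ'−θ = 0.396185;  (v·dt/L) = 13.5000·0.25/2.0 = 1.687500
tan δ = Δθ·L/(v·dt) = 0.234776  →  δ = 0.2306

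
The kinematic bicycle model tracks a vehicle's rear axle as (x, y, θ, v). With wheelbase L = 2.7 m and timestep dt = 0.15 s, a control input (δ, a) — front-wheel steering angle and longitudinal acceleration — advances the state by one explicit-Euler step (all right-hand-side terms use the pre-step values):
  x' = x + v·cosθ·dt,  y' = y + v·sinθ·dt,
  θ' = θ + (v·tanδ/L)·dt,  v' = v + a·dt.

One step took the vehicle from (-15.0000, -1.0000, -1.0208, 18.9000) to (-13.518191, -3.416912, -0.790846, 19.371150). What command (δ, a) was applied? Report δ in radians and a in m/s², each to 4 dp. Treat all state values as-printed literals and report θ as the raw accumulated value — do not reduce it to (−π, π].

a = (v'−v)/dt = (0.471150)/0.15 = 3.1410
Δθ = θ'−θ = 0.229954;  (v·dt/L) = 18.9000·0.15/2.7 = 1.050000
tan δ = Δθ·L/(v·dt) = 0.219004  →  δ = 0.2156

δ = 0.2156, a = 3.1410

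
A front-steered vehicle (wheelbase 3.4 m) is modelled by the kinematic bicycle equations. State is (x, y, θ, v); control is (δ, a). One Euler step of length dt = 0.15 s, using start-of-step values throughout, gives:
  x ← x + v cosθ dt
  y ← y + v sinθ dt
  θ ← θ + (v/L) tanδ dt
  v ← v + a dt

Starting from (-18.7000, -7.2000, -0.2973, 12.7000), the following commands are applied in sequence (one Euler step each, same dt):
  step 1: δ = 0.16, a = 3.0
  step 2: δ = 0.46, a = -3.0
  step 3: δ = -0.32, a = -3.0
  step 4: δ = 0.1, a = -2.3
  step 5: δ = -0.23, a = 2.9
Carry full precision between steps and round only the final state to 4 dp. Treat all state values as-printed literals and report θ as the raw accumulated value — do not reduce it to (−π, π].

(-9.4385, -8.2936, -0.1739, 12.3400)

after step 1 (δ=0.16, a=3.0): (-16.878571, -7.758050, -0.206880, 13.150000)
after step 2 (δ=0.46, a=-3.0): (-14.948131, -8.163216, 0.080553, 12.700000)
after step 3 (δ=-0.32, a=-3.0): (-13.049308, -8.009929, -0.105122, 12.250000)
after step 4 (δ=0.1, a=-2.3): (-11.221952, -8.202736, -0.050897, 11.905000)
after step 5 (δ=-0.23, a=2.9): (-9.438514, -8.293586, -0.173874, 12.340000)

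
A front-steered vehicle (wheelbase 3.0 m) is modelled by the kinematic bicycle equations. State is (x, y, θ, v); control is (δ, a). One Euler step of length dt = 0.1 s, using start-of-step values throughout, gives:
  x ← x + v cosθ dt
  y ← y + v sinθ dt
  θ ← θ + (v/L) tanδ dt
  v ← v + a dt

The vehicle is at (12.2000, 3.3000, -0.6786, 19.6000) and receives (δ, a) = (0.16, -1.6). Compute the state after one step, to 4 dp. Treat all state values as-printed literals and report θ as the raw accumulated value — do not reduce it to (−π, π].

(13.7258, 2.0697, -0.5732, 19.4400)

x' = 12.2000 + 19.6000·cos(-0.6786)·0.1 = 13.7258
y' = 3.3000 + 19.6000·sin(-0.6786)·0.1 = 2.0697
θ' = -0.6786 + (19.6000/3.0)·tan(0.16)·0.1 = -0.5732
v' = 19.6000 − 1.6000·0.1 = 19.4400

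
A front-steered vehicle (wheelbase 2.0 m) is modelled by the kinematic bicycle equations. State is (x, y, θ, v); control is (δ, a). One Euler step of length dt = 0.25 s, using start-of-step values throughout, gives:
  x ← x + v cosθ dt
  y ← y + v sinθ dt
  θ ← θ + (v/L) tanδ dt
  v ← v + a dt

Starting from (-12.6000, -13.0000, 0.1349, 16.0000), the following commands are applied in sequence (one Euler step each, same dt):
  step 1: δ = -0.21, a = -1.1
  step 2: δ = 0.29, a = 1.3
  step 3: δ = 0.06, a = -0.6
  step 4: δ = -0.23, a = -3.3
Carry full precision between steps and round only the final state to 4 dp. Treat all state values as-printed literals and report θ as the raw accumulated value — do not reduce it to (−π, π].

(2.6046, -10.8189, -0.0497, 15.0750)

after step 1 (δ=-0.21, a=-1.1): (-8.636341, -12.462035, -0.291385, 15.725000)
after step 2 (δ=0.29, a=1.3): (-4.870805, -13.591401, 0.295183, 16.050000)
after step 3 (δ=0.06, a=-0.6): (-1.031850, -12.424106, 0.415702, 15.900000)
after step 4 (δ=-0.23, a=-3.3): (2.604611, -10.818871, -0.049658, 15.075000)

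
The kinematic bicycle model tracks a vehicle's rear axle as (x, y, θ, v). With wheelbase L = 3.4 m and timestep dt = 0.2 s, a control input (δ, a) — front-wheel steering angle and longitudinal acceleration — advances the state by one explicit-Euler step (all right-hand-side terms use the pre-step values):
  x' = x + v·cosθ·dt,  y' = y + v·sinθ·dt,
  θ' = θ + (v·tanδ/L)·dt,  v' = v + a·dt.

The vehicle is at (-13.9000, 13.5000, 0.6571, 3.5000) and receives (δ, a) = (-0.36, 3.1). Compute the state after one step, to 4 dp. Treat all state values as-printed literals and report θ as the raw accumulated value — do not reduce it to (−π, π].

(-13.3458, 13.9276, 0.5796, 4.1200)

x' = -13.9000 + 3.5000·cos(0.6571)·0.2 = -13.3458
y' = 13.5000 + 3.5000·sin(0.6571)·0.2 = 13.9276
θ' = 0.6571 + (3.5000/3.4)·tan(-0.36)·0.2 = 0.5796
v' = 3.5000 + 3.1000·0.2 = 4.1200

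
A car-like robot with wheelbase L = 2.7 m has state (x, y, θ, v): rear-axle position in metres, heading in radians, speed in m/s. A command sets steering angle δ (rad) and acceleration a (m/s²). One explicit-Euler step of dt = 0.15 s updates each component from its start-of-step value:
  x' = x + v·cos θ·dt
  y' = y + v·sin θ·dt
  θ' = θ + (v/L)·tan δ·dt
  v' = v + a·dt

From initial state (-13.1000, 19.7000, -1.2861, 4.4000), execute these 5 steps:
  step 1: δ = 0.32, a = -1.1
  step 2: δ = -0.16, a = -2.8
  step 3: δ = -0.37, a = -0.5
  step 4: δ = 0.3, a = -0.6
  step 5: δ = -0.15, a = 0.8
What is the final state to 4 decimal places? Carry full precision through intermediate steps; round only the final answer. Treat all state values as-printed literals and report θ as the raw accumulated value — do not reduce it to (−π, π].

after step 1 (δ=0.32, a=-1.1): (-12.914628, 19.066567, -1.205094, 4.235000)
after step 2 (δ=-0.16, a=-2.8): (-12.687460, 18.473324, -1.243063, 3.815000)
after step 3 (δ=-0.37, a=-0.5): (-12.503253, 17.931533, -1.325268, 3.740000)
after step 4 (δ=0.3, a=-0.6): (-12.366892, 17.387358, -1.260995, 3.650000)
after step 5 (δ=-0.15, a=0.8): (-12.199976, 16.865922, -1.291642, 3.770000)

(-12.2000, 16.8659, -1.2916, 3.7700)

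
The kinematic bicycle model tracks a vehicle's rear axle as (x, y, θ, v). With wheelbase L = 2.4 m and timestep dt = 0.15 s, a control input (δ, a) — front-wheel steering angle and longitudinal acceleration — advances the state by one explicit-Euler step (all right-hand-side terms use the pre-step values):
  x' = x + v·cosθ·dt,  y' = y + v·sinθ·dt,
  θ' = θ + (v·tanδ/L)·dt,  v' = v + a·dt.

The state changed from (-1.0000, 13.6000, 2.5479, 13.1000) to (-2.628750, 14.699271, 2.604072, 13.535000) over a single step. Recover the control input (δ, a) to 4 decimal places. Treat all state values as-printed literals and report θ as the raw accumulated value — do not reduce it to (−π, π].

δ = 0.0685, a = 2.9000

a = (v'−v)/dt = (0.435000)/0.15 = 2.9000
Δθ = θ'−θ = 0.056172;  (v·dt/L) = 13.1000·0.15/2.4 = 0.818750
tan δ = Δθ·L/(v·dt) = 0.068607  →  δ = 0.0685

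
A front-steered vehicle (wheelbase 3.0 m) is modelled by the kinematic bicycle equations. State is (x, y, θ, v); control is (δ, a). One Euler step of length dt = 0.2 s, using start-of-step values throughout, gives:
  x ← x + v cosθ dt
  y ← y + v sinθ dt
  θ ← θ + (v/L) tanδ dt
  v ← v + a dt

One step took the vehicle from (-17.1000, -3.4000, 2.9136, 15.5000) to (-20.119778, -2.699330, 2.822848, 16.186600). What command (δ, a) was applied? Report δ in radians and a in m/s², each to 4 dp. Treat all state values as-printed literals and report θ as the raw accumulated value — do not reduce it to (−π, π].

a = (v'−v)/dt = (0.686600)/0.2 = 3.4330
Δθ = θ'−θ = -0.090752;  (v·dt/L) = 15.5000·0.2/3.0 = 1.033333
tan δ = Δθ·L/(v·dt) = -0.087825  →  δ = -0.0876

δ = -0.0876, a = 3.4330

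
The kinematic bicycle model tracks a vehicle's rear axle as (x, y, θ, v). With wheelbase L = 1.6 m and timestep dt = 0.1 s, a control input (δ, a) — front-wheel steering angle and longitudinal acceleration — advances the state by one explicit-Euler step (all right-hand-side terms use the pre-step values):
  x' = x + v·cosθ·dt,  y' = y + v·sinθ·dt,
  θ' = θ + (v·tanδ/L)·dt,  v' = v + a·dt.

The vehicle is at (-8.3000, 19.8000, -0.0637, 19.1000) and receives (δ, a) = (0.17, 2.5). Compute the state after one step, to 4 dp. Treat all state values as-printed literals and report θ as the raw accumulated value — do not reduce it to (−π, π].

x' = -8.3000 + 19.1000·cos(-0.0637)·0.1 = -6.3939
y' = 19.8000 + 19.1000·sin(-0.0637)·0.1 = 19.6784
θ' = -0.0637 + (19.1000/1.6)·tan(0.17)·0.1 = 0.1412
v' = 19.1000 + 2.5000·0.1 = 19.3500

(-6.3939, 19.6784, 0.1412, 19.3500)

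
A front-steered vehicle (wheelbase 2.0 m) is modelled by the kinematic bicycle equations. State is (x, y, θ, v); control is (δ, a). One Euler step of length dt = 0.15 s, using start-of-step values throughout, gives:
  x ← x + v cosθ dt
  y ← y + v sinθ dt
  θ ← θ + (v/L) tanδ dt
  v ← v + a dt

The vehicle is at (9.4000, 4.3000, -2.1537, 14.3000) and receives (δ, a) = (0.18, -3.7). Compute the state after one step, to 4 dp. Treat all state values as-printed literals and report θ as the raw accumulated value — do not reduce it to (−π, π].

(8.2193, 2.5092, -1.9585, 13.7450)

x' = 9.4000 + 14.3000·cos(-2.1537)·0.15 = 8.2193
y' = 4.3000 + 14.3000·sin(-2.1537)·0.15 = 2.5092
θ' = -2.1537 + (14.3000/2.0)·tan(0.18)·0.15 = -1.9585
v' = 14.3000 − 3.7000·0.15 = 13.7450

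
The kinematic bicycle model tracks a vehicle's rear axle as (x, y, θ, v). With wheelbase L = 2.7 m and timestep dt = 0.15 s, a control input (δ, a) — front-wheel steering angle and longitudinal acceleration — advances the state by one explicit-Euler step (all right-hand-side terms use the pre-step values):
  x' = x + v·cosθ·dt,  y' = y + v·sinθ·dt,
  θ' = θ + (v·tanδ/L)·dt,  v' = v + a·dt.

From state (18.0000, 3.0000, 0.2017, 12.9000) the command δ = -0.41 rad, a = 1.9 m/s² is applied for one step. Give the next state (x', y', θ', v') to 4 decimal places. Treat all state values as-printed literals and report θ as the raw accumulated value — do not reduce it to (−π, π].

(19.8958, 3.3876, -0.1098, 13.1850)

x' = 18.0000 + 12.9000·cos(0.2017)·0.15 = 19.8958
y' = 3.0000 + 12.9000·sin(0.2017)·0.15 = 3.3876
θ' = 0.2017 + (12.9000/2.7)·tan(-0.41)·0.15 = -0.1098
v' = 12.9000 + 1.9000·0.15 = 13.1850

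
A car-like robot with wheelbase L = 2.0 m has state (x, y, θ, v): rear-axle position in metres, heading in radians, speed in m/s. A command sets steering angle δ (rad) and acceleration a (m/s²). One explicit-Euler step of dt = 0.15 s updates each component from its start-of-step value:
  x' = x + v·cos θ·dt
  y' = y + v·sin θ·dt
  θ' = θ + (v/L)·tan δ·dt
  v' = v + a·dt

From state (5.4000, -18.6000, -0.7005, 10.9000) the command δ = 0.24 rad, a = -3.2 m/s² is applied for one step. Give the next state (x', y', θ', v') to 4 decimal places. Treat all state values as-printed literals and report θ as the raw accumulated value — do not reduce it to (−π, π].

(6.6500, -19.6539, -0.5004, 10.4200)

x' = 5.4000 + 10.9000·cos(-0.7005)·0.15 = 6.6500
y' = -18.6000 + 10.9000·sin(-0.7005)·0.15 = -19.6539
θ' = -0.7005 + (10.9000/2.0)·tan(0.24)·0.15 = -0.5004
v' = 10.9000 − 3.2000·0.15 = 10.4200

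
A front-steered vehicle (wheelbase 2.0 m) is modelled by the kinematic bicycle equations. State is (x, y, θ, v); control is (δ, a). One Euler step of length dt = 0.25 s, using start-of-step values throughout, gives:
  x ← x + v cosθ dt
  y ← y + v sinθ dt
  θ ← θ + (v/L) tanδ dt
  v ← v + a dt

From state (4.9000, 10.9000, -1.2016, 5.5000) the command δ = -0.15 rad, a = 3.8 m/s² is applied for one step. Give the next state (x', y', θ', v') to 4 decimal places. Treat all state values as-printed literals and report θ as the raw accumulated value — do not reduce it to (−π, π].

x' = 4.9000 + 5.5000·cos(-1.2016)·0.25 = 5.3962
y' = 10.9000 + 5.5000·sin(-1.2016)·0.25 = 9.6177
θ' = -1.2016 + (5.5000/2.0)·tan(-0.15)·0.25 = -1.3055
v' = 5.5000 + 3.8000·0.25 = 6.4500

(5.3962, 9.6177, -1.3055, 6.4500)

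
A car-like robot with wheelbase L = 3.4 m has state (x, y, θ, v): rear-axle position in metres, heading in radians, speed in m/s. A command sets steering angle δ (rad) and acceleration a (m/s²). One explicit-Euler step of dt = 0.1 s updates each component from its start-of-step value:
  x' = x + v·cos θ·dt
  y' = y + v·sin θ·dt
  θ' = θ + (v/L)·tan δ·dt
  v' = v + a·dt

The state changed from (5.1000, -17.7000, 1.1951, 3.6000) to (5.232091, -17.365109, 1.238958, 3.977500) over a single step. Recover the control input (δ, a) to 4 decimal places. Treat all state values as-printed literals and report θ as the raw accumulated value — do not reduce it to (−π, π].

a = (v'−v)/dt = (0.377500)/0.1 = 3.7750
Δθ = θ'−θ = 0.043858;  (v·dt/L) = 3.6000·0.1/3.4 = 0.105882
tan δ = Δθ·L/(v·dt) = 0.414214  →  δ = 0.3927

δ = 0.3927, a = 3.7750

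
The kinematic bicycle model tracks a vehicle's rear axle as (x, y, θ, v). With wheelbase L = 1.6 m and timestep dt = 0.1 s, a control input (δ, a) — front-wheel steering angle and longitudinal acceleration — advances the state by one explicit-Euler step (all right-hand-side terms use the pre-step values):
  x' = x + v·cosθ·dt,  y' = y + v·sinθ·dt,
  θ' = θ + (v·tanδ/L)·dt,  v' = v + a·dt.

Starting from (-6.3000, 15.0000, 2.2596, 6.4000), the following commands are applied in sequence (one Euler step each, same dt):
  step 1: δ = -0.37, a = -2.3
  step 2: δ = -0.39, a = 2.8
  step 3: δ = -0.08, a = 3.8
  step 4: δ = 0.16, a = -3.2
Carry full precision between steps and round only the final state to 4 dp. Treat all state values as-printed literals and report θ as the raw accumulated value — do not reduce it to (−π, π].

(-7.4866, 17.2687, 1.9825, 6.5100)

after step 1 (δ=-0.37, a=-2.3): (-6.706793, 15.494084, 2.104455, 6.170000)
after step 2 (δ=-0.39, a=2.8): (-7.020653, 16.025292, 1.945942, 6.450000)
after step 3 (δ=-0.08, a=3.8): (-7.256986, 16.625435, 1.913623, 6.830000)
after step 4 (δ=0.16, a=-3.2): (-7.486576, 17.268690, 1.982512, 6.510000)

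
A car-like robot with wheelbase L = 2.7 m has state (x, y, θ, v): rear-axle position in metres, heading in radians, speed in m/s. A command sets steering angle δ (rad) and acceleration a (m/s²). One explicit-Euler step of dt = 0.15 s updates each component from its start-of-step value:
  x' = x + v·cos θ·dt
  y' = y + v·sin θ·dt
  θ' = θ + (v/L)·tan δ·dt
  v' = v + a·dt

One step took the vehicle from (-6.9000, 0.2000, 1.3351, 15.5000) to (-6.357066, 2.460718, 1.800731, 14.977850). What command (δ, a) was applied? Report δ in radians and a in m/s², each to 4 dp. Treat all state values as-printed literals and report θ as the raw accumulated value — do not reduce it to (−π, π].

δ = 0.4957, a = -3.4810

a = (v'−v)/dt = (-0.522150)/0.15 = -3.4810
Δθ = θ'−θ = 0.465631;  (v·dt/L) = 15.5000·0.15/2.7 = 0.861111
tan δ = Δθ·L/(v·dt) = 0.540733  →  δ = 0.4957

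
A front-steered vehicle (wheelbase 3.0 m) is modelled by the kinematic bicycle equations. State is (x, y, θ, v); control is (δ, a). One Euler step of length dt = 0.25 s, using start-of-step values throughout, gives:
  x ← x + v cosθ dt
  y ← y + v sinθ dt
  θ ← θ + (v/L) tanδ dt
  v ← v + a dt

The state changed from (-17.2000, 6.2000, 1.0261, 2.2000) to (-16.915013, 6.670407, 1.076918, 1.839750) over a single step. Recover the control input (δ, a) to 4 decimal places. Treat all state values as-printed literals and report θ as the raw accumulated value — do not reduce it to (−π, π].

δ = 0.2704, a = -1.4410

a = (v'−v)/dt = (-0.360250)/0.25 = -1.4410
Δθ = θ'−θ = 0.050818;  (v·dt/L) = 2.2000·0.25/3.0 = 0.183333
tan δ = Δθ·L/(v·dt) = 0.277189  →  δ = 0.2704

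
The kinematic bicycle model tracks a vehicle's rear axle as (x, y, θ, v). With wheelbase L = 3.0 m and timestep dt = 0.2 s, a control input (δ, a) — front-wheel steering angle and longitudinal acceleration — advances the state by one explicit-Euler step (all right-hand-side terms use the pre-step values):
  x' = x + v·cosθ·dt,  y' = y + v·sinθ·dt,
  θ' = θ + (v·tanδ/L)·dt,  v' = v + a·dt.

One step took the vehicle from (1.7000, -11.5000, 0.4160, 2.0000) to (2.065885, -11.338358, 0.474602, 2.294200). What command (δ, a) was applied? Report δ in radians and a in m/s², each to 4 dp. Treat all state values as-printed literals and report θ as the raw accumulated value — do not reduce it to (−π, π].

a = (v'−v)/dt = (0.294200)/0.2 = 1.4710
Δθ = θ'−θ = 0.058602;  (v·dt/L) = 2.0000·0.2/3.0 = 0.133333
tan δ = Δθ·L/(v·dt) = 0.439515  →  δ = 0.4141

δ = 0.4141, a = 1.4710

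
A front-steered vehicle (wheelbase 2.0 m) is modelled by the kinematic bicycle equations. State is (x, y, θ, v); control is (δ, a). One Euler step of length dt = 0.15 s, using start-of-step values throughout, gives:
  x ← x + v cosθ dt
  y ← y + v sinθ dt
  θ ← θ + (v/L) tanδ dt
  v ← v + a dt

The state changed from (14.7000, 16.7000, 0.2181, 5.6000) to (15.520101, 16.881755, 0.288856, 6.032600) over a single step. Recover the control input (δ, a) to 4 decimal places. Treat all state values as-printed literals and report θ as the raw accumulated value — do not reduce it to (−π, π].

δ = 0.1669, a = 2.8840

a = (v'−v)/dt = (0.432600)/0.15 = 2.8840
Δθ = θ'−θ = 0.070756;  (v·dt/L) = 5.6000·0.15/2.0 = 0.420000
tan δ = Δθ·L/(v·dt) = 0.168467  →  δ = 0.1669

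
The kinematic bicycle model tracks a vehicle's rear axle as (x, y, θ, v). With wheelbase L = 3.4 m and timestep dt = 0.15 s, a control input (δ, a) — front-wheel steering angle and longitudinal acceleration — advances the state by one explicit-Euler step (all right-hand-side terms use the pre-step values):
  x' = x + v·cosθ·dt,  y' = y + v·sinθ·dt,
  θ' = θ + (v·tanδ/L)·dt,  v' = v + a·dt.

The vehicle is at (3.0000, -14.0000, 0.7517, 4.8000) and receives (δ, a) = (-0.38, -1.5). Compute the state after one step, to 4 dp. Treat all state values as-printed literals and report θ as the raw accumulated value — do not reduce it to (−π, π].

x' = 3.0000 + 4.8000·cos(0.7517)·0.15 = 3.5260
y' = -14.0000 + 4.8000·sin(0.7517)·0.15 = -13.5083
θ' = 0.7517 + (4.8000/3.4)·tan(-0.38)·0.15 = 0.6671
v' = 4.8000 − 1.5000·0.15 = 4.5750

(3.5260, -13.5083, 0.6671, 4.5750)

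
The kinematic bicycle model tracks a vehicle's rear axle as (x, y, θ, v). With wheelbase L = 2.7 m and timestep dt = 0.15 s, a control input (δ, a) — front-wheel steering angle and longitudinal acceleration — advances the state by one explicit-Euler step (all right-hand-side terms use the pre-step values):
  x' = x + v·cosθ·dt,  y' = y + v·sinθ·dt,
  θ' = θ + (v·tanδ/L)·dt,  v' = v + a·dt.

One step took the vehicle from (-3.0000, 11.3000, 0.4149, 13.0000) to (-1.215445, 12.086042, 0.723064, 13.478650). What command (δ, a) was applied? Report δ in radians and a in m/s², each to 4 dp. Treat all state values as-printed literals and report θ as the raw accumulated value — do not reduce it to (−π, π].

δ = 0.4033, a = 3.1910

a = (v'−v)/dt = (0.478650)/0.15 = 3.1910
Δθ = θ'−θ = 0.308164;  (v·dt/L) = 13.0000·0.15/2.7 = 0.722222
tan δ = Δθ·L/(v·dt) = 0.426689  →  δ = 0.4033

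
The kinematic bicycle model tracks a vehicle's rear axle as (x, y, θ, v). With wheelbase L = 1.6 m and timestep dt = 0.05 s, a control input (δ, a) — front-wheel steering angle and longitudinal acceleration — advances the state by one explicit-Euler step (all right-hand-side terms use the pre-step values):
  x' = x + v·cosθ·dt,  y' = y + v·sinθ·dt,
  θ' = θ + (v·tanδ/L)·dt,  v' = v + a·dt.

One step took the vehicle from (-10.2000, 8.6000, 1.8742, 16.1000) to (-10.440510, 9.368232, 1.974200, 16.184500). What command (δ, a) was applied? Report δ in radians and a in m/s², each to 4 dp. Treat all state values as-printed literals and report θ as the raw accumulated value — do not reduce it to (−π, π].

δ = 0.1962, a = 1.6900

a = (v'−v)/dt = (0.084500)/0.05 = 1.6900
Δθ = θ'−θ = 0.100000;  (v·dt/L) = 16.1000·0.05/1.6 = 0.503125
tan δ = Δθ·L/(v·dt) = 0.198758  →  δ = 0.1962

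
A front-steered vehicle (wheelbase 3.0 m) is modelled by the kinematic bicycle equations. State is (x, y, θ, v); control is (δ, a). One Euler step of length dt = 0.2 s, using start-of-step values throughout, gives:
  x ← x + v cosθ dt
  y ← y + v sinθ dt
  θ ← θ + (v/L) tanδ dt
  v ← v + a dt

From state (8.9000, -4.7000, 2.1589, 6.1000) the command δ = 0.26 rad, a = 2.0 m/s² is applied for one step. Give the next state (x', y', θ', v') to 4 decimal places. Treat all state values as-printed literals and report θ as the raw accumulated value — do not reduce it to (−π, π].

x' = 8.9000 + 6.1000·cos(2.1589)·0.2 = 8.2232
y' = -4.7000 + 6.1000·sin(2.1589)·0.2 = -3.6850
θ' = 2.1589 + (6.1000/3.0)·tan(0.26)·0.2 = 2.2671
v' = 6.1000 + 2.0000·0.2 = 6.5000

(8.2232, -3.6850, 2.2671, 6.5000)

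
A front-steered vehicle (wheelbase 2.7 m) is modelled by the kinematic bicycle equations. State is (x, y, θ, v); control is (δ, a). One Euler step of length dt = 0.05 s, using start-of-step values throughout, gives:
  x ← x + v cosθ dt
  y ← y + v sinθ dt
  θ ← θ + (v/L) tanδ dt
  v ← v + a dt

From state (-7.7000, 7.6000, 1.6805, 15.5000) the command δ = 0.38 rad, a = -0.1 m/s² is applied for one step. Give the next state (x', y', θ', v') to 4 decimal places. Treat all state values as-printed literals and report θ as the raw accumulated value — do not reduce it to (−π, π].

(-7.7848, 8.3703, 1.7951, 15.4950)

x' = -7.7000 + 15.5000·cos(1.6805)·0.05 = -7.7848
y' = 7.6000 + 15.5000·sin(1.6805)·0.05 = 8.3703
θ' = 1.6805 + (15.5000/2.7)·tan(0.38)·0.05 = 1.7951
v' = 15.5000 − 0.1000·0.05 = 15.4950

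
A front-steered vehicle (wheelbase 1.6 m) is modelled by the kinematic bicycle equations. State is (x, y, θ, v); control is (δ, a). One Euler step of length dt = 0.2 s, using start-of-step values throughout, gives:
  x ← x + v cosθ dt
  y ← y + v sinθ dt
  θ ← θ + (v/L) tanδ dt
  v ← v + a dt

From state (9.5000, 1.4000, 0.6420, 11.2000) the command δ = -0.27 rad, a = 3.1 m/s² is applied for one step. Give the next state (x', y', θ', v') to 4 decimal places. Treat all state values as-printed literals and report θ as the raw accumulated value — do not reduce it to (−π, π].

(11.2940, 2.7413, 0.2545, 11.8200)

x' = 9.5000 + 11.2000·cos(0.6420)·0.2 = 11.2940
y' = 1.4000 + 11.2000·sin(0.6420)·0.2 = 2.7413
θ' = 0.6420 + (11.2000/1.6)·tan(-0.27)·0.2 = 0.2545
v' = 11.2000 + 3.1000·0.2 = 11.8200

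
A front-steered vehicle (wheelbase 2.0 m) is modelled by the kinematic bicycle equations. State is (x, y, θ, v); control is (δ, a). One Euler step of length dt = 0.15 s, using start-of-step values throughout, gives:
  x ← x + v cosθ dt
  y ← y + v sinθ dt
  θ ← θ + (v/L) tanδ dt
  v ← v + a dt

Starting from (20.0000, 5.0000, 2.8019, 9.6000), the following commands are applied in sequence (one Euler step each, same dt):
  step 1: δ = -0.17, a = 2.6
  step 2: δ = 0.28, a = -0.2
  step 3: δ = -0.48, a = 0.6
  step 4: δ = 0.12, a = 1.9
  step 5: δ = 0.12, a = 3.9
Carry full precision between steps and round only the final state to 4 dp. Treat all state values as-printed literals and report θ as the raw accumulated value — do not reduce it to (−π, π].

(13.3163, 8.2171, 2.6892, 10.9200)

after step 1 (δ=-0.17, a=2.6): (18.642286, 5.479804, 2.678307, 9.990000)
after step 2 (δ=0.28, a=-0.2): (17.301744, 6.149468, 2.893757, 9.960000)
after step 3 (δ=-0.48, a=0.6): (15.853392, 6.515956, 2.504861, 10.050000)
after step 4 (δ=0.12, a=1.9): (14.641297, 7.412271, 2.595748, 10.335000)
after step 5 (δ=0.12, a=3.9): (13.316316, 8.217069, 2.689212, 10.920000)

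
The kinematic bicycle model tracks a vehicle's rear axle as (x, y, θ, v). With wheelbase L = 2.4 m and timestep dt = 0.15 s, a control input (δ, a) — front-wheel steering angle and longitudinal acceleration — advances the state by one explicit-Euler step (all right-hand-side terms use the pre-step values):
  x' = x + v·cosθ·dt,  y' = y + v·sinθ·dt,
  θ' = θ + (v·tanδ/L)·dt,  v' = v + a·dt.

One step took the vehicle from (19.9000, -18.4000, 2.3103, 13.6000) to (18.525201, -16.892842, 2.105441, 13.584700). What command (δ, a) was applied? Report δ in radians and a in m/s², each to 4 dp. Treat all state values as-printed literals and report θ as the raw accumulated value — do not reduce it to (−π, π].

a = (v'−v)/dt = (-0.015300)/0.15 = -0.1020
Δθ = θ'−θ = -0.204859;  (v·dt/L) = 13.6000·0.15/2.4 = 0.850000
tan δ = Δθ·L/(v·dt) = -0.241011  →  δ = -0.2365

δ = -0.2365, a = -0.1020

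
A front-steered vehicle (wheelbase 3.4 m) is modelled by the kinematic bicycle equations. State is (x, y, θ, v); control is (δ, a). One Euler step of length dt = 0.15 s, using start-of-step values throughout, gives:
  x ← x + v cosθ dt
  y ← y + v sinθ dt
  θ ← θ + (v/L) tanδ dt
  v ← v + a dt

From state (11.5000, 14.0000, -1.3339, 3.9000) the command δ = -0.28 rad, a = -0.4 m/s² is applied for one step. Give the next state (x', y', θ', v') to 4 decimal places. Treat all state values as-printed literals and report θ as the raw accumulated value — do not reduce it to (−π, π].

(11.6373, 13.4313, -1.3834, 3.8400)

x' = 11.5000 + 3.9000·cos(-1.3339)·0.15 = 11.6373
y' = 14.0000 + 3.9000·sin(-1.3339)·0.15 = 13.4313
θ' = -1.3339 + (3.9000/3.4)·tan(-0.28)·0.15 = -1.3834
v' = 3.9000 − 0.4000·0.15 = 3.8400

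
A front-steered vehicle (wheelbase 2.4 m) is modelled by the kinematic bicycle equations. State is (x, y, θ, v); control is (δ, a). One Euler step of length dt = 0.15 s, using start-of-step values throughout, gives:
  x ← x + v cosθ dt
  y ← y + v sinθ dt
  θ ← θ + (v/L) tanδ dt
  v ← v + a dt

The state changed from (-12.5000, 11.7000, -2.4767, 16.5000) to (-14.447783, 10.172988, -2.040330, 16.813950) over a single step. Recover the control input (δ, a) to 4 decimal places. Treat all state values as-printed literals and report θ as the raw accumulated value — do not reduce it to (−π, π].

δ = 0.4003, a = 2.0930

a = (v'−v)/dt = (0.313950)/0.15 = 2.0930
Δθ = θ'−θ = 0.436370;  (v·dt/L) = 16.5000·0.15/2.4 = 1.031250
tan δ = Δθ·L/(v·dt) = 0.423147  →  δ = 0.4003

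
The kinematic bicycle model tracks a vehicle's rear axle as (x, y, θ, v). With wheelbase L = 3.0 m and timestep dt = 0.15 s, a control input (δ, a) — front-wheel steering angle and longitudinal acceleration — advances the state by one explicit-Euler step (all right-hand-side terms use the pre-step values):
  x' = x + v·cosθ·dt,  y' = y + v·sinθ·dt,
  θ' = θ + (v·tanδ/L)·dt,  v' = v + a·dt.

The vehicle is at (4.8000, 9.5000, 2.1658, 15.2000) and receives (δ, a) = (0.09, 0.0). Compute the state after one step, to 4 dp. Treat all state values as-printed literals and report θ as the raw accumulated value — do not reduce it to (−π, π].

x' = 4.8000 + 15.2000·cos(2.1658)·0.15 = 3.5220
y' = 9.5000 + 15.2000·sin(2.1658)·0.15 = 11.3882
θ' = 2.1658 + (15.2000/3.0)·tan(0.09)·0.15 = 2.2344
v' = 15.2000 + 0.0000·0.15 = 15.2000

(3.5220, 11.3882, 2.2344, 15.2000)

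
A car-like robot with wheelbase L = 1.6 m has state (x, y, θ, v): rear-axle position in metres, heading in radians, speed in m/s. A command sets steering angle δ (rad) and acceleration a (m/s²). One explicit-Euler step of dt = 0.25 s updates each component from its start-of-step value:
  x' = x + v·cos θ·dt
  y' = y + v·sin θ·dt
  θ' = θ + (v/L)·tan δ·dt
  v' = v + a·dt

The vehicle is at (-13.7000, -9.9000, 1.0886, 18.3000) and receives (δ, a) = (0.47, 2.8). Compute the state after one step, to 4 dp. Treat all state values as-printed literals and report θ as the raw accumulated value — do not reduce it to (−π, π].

x' = -13.7000 + 18.3000·cos(1.0886)·0.25 = -11.5785
y' = -9.9000 + 18.3000·sin(1.0886)·0.25 = -5.8466
θ' = 1.0886 + (18.3000/1.6)·tan(0.47)·0.25 = 2.5411
v' = 18.3000 + 2.8000·0.25 = 19.0000

(-11.5785, -5.8466, 2.5411, 19.0000)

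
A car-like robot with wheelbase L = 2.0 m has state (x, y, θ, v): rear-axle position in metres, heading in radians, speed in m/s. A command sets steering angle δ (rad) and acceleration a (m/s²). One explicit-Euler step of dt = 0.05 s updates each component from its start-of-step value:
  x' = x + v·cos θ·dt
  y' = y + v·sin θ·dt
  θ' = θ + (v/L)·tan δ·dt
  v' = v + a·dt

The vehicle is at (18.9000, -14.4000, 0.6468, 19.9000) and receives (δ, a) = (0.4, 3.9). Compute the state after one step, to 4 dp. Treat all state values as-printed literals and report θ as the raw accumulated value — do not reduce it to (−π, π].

x' = 18.9000 + 19.9000·cos(0.6468)·0.05 = 19.6940
y' = -14.4000 + 19.9000·sin(0.6468)·0.05 = -13.8004
θ' = 0.6468 + (19.9000/2.0)·tan(0.4)·0.05 = 0.8571
v' = 19.9000 + 3.9000·0.05 = 20.0950

(19.6940, -13.8004, 0.8571, 20.0950)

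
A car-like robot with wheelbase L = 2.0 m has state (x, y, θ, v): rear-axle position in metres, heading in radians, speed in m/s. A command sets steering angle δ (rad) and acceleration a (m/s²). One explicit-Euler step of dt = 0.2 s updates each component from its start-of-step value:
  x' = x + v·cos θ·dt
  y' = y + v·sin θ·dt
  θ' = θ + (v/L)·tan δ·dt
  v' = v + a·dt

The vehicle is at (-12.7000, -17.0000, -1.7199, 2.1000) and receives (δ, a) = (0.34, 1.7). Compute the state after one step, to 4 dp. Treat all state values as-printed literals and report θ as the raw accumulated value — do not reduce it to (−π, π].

(-12.7624, -17.4153, -1.6456, 2.4400)

x' = -12.7000 + 2.1000·cos(-1.7199)·0.2 = -12.7624
y' = -17.0000 + 2.1000·sin(-1.7199)·0.2 = -17.4153
θ' = -1.7199 + (2.1000/2.0)·tan(0.34)·0.2 = -1.6456
v' = 2.1000 + 1.7000·0.2 = 2.4400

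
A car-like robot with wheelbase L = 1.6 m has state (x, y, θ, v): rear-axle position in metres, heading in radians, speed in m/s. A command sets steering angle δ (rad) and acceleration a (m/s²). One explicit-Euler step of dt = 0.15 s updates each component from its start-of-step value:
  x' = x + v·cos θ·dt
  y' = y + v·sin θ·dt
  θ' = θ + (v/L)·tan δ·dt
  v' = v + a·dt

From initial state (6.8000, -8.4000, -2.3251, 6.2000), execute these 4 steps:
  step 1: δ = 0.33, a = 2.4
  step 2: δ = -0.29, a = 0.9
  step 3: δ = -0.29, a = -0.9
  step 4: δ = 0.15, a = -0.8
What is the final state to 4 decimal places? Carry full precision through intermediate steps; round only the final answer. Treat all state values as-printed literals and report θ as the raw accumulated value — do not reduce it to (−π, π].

after step 1 (δ=0.33, a=2.4): (6.163153, -9.077736, -2.126007, 6.560000)
after step 2 (δ=-0.29, a=0.9): (5.644465, -9.913929, -2.309531, 6.695000)
after step 3 (δ=-0.29, a=-0.9): (4.968250, -10.656392, -2.496832, 6.560000)
after step 4 (δ=0.15, a=-0.8): (4.181794, -11.247783, -2.403884, 6.440000)

(4.1818, -11.2478, -2.4039, 6.4400)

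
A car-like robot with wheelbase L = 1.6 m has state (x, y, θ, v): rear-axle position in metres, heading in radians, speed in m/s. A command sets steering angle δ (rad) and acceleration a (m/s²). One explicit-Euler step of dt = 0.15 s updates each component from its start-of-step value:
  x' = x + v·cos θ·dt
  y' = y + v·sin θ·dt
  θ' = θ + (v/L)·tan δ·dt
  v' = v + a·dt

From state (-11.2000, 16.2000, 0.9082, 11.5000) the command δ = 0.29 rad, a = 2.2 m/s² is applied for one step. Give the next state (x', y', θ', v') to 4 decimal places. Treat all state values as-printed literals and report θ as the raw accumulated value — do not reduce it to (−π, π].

x' = -11.2000 + 11.5000·cos(0.9082)·0.15 = -10.1388
y' = 16.2000 + 11.5000·sin(0.9082)·0.15 = 17.5600
θ' = 0.9082 + (11.5000/1.6)·tan(0.29)·0.15 = 1.2299
v' = 11.5000 + 2.2000·0.15 = 11.8300

(-10.1388, 17.5600, 1.2299, 11.8300)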